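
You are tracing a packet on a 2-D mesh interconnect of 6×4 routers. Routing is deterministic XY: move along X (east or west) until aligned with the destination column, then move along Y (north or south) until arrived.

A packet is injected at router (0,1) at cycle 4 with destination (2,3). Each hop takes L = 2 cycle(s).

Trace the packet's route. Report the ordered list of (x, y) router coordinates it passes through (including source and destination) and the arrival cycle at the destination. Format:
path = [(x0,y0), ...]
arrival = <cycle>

path = [(0,1), (1,1), (2,1), (2,2), (2,3)]
arrival = 12

#0 — 0,1 | c4
#1 — 1,1 | c6 | E
#2 — 2,1 | c8 | E
#3 — 2,2 | c10 | N
#4 — 2,3 | c12 | N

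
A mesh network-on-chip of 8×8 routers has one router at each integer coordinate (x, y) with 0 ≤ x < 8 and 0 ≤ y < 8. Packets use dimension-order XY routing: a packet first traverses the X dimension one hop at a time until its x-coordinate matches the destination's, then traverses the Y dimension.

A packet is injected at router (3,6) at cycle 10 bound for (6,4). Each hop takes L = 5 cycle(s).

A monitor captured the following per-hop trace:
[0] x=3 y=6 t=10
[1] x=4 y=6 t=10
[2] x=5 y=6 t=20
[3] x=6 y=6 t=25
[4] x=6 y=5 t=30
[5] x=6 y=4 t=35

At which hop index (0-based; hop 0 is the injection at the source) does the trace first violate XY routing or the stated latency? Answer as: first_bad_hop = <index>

first_bad_hop = 1

check 1→ d=(1,0) cyc+0: BAD: Δcyc=0≠L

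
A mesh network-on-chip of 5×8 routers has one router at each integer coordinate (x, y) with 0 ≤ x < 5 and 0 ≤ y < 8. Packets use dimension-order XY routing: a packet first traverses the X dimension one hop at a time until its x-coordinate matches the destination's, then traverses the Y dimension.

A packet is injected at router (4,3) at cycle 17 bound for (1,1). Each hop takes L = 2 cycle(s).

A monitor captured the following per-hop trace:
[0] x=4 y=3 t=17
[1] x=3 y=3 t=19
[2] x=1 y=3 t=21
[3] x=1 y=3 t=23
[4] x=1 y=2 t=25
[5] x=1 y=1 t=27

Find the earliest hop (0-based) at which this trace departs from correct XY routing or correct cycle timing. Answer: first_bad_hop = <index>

first_bad_hop = 2

[1] (-1,+0) / 2c ⇒ ok
[2] (-2,+0) / 2c ⇒ BAD: non-unit step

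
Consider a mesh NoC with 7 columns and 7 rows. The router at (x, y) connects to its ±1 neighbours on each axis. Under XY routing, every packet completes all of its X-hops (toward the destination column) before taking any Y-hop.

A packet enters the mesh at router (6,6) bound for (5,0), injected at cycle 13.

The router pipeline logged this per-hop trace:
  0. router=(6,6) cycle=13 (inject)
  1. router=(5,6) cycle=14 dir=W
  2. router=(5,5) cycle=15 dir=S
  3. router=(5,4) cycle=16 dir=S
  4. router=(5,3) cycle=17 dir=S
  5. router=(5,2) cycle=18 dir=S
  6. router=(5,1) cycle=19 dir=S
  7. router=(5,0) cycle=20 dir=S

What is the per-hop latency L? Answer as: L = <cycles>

Δcyc across hop 0→1: 14 − 13 = 1.
Each hop adds L, hence L = 1.

L = 1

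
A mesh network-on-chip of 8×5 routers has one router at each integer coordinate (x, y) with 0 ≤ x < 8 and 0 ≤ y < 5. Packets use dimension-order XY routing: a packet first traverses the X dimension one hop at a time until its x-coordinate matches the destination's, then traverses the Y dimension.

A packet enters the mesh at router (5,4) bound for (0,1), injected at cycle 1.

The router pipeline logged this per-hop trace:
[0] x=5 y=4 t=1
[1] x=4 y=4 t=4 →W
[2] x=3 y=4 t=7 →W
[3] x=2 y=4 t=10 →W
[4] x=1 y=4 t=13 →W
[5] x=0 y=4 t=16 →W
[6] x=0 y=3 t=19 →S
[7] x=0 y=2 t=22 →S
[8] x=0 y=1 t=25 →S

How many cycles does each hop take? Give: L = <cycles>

Between hops 0 and 1 the cycle counter advances 4 − 1 = 3.
That increment is L by definition: L = 3.

L = 3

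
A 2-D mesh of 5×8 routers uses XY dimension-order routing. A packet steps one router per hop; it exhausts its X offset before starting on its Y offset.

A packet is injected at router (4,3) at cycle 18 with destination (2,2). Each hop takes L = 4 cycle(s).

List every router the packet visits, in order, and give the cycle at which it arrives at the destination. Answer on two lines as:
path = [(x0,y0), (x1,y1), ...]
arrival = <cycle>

path = [(4,3), (3,3), (2,3), (2,2)]
arrival = 30

t=18: at (4,3)
t=22: at (3,3) after W
t=26: at (2,3) after W
t=30: at (2,2) after S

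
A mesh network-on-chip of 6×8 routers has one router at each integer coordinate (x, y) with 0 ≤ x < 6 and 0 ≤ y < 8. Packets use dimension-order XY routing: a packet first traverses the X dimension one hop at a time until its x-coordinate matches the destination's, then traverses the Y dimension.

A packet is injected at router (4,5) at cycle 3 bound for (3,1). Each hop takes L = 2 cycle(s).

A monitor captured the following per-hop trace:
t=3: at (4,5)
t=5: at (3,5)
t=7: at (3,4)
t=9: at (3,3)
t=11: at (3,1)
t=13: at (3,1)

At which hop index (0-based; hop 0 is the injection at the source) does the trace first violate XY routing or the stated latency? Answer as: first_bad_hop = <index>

first_bad_hop = 4

[1] (-1,+0) / 2c ⇒ ok
[2] (+0,-1) / 2c ⇒ ok
[3] (+0,-1) / 2c ⇒ ok
[4] (+0,-2) / 2c ⇒ BAD: non-unit step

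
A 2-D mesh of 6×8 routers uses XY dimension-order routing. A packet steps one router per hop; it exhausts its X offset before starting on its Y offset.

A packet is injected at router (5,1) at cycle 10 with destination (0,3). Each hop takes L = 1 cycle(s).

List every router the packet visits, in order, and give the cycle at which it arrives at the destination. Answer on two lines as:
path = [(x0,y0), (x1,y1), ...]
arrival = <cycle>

path = [(5,1), (4,1), (3,1), (2,1), (1,1), (0,1), (0,2), (0,3)]
arrival = 17

src (5,1)  cyc=10
W→(4,1)  cyc=11
W→(3,1)  cyc=12
W→(2,1)  cyc=13
W→(1,1)  cyc=14
W→(0,1)  cyc=15
N→(0,2)  cyc=16
N→(0,3)  cyc=17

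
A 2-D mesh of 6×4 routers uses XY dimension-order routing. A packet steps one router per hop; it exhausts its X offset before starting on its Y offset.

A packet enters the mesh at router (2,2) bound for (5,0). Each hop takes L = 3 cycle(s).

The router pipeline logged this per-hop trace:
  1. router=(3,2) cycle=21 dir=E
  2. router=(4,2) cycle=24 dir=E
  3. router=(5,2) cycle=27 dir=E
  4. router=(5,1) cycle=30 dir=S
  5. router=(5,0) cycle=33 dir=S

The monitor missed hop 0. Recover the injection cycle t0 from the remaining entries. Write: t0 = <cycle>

t0 = 18

Hop 1 reached at cycle 21; hop k is at t0 + k·L.
t0 = cyc[1] − L = 21 − 3 = 18.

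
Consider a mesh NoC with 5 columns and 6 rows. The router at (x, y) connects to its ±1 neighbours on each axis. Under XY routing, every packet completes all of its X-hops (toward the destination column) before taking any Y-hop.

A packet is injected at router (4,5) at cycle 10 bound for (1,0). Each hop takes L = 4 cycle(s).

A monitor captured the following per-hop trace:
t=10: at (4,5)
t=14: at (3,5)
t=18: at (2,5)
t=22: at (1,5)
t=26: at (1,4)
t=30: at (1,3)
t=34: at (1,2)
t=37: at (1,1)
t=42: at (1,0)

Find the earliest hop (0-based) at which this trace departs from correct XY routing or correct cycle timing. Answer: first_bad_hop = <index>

first_bad_hop = 7

check 1→ d=(-1,0) cyc+4: ok
check 2→ d=(-1,0) cyc+4: ok
check 3→ d=(-1,0) cyc+4: ok
check 4→ d=(0,-1) cyc+4: ok
check 5→ d=(0,-1) cyc+4: ok
check 6→ d=(0,-1) cyc+4: ok
check 7→ d=(0,-1) cyc+3: BAD: Δcyc=3≠L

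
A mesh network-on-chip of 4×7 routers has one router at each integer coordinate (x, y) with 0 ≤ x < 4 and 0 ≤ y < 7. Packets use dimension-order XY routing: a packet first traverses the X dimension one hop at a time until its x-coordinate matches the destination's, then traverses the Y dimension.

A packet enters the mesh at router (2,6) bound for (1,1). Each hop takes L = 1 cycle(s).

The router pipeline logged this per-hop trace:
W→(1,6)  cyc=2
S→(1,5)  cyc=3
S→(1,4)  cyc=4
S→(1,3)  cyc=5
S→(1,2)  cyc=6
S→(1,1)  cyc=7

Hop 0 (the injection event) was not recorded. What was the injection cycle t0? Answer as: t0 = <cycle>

t0 = 1

Hop 1 reached at cycle 2; hop k is at t0 + k·L.
So t0 = 2 − 1·1 = 1.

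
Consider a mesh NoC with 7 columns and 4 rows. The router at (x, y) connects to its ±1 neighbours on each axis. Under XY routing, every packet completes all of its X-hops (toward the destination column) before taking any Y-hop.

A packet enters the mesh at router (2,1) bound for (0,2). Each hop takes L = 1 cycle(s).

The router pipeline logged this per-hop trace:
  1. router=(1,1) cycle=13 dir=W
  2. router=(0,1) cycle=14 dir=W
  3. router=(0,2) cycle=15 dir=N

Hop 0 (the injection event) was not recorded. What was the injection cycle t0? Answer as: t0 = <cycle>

t0 = 12

cyc[1] = 13 and cyc[k] = t0 + k·L for every k.
Subtract one hop: t0 = 13 − 1 = 12.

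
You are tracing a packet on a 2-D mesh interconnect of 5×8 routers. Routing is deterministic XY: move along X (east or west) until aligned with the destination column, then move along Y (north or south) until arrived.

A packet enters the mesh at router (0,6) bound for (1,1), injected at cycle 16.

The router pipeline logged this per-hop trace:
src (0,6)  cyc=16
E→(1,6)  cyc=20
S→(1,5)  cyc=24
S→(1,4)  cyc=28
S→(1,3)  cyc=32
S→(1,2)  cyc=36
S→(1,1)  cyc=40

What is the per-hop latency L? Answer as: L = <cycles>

L = 4

From hop 0 (16) to hop 1 (20): +4 cycles.
One hop costs L cycles, so L = 4.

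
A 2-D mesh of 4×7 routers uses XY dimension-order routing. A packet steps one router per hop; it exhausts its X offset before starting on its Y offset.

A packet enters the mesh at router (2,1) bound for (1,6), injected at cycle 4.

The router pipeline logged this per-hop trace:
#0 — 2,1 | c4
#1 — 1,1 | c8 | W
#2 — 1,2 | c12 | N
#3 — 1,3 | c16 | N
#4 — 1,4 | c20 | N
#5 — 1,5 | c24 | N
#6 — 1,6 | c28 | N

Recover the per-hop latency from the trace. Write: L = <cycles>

L = 4

Between hops 0 and 1 the cycle counter advances 8 − 4 = 4.
Each hop adds L, hence L = 4.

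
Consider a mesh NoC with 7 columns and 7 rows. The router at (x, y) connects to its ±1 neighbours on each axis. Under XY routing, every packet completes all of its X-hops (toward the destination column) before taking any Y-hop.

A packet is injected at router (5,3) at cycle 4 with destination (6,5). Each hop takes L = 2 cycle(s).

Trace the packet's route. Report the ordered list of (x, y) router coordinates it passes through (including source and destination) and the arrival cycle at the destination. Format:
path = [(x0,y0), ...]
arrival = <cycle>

path = [(5,3), (6,3), (6,4), (6,5)]
arrival = 10

  0. router=(5,3) cycle=4 (inject)
  1. router=(6,3) cycle=6 dir=E
  2. router=(6,4) cycle=8 dir=N
  3. router=(6,5) cycle=10 dir=N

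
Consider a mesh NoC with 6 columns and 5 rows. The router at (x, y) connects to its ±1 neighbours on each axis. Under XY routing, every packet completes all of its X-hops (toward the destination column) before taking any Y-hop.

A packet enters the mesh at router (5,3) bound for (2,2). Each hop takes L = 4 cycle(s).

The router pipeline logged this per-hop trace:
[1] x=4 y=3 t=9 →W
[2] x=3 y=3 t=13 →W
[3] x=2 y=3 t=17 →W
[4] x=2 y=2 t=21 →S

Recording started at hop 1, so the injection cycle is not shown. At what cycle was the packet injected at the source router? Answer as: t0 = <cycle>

t0 = 5

cyc[1] = 9 and cyc[k] = t0 + k·L for every k.
t0 = cyc[1] − L = 9 − 4 = 5.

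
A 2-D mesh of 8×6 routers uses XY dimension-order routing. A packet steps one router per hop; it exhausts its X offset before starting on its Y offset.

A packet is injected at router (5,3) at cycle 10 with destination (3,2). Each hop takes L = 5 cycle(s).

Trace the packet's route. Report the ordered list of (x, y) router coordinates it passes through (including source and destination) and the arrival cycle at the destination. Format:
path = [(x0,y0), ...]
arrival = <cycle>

path = [(5,3), (4,3), (3,3), (3,2)]
arrival = 25

hop 0: (5,3) @ cyc 10
hop 1: (4,3) @ cyc 15  [W]
hop 2: (3,3) @ cyc 20  [W]
hop 3: (3,2) @ cyc 25  [S]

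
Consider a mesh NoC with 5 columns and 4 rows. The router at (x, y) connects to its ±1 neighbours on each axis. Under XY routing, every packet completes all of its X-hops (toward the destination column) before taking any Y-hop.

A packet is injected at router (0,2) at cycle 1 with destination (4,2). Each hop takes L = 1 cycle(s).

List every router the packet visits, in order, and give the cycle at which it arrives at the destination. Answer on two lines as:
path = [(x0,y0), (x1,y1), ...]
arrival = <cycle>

path = [(0,2), (1,2), (2,2), (3,2), (4,2)]
arrival = 5

t=1: at (0,2)
t=2: at (1,2) after E
t=3: at (2,2) after E
t=4: at (3,2) after E
t=5: at (4,2) after E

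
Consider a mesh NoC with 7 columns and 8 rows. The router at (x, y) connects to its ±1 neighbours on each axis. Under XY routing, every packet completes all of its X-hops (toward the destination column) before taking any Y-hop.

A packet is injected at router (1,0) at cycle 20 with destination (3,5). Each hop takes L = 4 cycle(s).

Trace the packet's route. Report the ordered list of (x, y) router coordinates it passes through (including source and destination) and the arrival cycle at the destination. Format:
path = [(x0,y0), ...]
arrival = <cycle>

#0 — 1,0 | c20
#1 — 2,0 | c24 | E
#2 — 3,0 | c28 | E
#3 — 3,1 | c32 | N
#4 — 3,2 | c36 | N
#5 — 3,3 | c40 | N
#6 — 3,4 | c44 | N
#7 — 3,5 | c48 | N

path = [(1,0), (2,0), (3,0), (3,1), (3,2), (3,3), (3,4), (3,5)]
arrival = 48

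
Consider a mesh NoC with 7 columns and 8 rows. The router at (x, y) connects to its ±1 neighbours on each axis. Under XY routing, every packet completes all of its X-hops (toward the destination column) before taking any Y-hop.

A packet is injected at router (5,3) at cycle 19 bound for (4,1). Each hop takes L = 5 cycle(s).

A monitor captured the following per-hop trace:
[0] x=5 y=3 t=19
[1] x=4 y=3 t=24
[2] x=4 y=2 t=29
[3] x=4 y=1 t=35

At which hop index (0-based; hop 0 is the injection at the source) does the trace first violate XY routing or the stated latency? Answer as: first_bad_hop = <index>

  1: Δx=-1 Δy=+0 Δt=5 [ok]
  2: Δx=+0 Δy=-1 Δt=5 [ok]
  3: Δx=+0 Δy=-1 Δt=6 [BAD: Δcyc=6≠L]

first_bad_hop = 3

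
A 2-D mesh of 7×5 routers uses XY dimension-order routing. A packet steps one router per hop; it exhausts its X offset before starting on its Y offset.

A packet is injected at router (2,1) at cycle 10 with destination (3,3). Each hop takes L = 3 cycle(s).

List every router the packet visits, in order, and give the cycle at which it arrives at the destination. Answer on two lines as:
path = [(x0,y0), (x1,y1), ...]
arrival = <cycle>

path = [(2,1), (3,1), (3,2), (3,3)]
arrival = 19

t=10: at (2,1)
t=13: at (3,1) after E
t=16: at (3,2) after N
t=19: at (3,3) after N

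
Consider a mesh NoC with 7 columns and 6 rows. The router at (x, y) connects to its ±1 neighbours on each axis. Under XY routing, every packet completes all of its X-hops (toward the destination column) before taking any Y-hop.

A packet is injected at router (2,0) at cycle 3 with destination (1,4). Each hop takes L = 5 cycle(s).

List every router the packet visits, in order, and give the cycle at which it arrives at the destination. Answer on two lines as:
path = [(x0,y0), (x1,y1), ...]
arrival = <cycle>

hop 0: (2,0) @ cyc 3
hop 1: (1,0) @ cyc 8  [W]
hop 2: (1,1) @ cyc 13  [N]
hop 3: (1,2) @ cyc 18  [N]
hop 4: (1,3) @ cyc 23  [N]
hop 5: (1,4) @ cyc 28  [N]

path = [(2,0), (1,0), (1,1), (1,2), (1,3), (1,4)]
arrival = 28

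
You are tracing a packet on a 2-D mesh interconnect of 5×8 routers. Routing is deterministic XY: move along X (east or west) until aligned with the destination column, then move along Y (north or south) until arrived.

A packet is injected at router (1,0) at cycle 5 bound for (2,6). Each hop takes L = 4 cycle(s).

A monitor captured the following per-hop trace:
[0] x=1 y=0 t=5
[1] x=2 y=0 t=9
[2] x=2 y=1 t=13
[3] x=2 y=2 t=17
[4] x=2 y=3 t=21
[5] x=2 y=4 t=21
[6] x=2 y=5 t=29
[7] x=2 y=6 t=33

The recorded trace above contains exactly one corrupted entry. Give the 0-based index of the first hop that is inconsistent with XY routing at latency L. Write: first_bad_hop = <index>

hop 1: step (+1,+0), +4 cyc — ok
hop 2: step (+0,+1), +4 cyc — ok
hop 3: step (+0,+1), +4 cyc — ok
hop 4: step (+0,+1), +4 cyc — ok
hop 5: step (+0,+1), +0 cyc — BAD: Δcyc=0≠L

first_bad_hop = 5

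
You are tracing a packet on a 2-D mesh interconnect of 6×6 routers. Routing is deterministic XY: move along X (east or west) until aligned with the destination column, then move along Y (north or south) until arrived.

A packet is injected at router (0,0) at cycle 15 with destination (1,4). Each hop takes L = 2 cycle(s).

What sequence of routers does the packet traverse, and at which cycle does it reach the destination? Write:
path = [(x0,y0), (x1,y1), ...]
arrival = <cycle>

t=15: at (0,0)
t=17: at (1,0) after E
t=19: at (1,1) after N
t=21: at (1,2) after N
t=23: at (1,3) after N
t=25: at (1,4) after N

path = [(0,0), (1,0), (1,1), (1,2), (1,3), (1,4)]
arrival = 25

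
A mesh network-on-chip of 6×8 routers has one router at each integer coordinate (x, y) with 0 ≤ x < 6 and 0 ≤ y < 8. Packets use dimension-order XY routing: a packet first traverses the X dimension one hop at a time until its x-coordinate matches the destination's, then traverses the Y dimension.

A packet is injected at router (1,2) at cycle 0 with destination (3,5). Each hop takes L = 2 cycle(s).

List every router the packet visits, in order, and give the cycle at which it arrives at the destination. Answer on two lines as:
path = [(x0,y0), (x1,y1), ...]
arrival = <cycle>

src (1,2)  cyc=0
E→(2,2)  cyc=2
E→(3,2)  cyc=4
N→(3,3)  cyc=6
N→(3,4)  cyc=8
N→(3,5)  cyc=10

path = [(1,2), (2,2), (3,2), (3,3), (3,4), (3,5)]
arrival = 10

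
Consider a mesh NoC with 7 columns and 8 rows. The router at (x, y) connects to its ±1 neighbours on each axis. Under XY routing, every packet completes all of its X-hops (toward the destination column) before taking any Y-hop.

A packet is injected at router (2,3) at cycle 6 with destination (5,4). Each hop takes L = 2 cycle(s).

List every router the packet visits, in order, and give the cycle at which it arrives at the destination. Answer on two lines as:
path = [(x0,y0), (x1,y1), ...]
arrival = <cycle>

path = [(2,3), (3,3), (4,3), (5,3), (5,4)]
arrival = 14

  0. router=(2,3) cycle=6 (inject)
  1. router=(3,3) cycle=8 dir=E
  2. router=(4,3) cycle=10 dir=E
  3. router=(5,3) cycle=12 dir=E
  4. router=(5,4) cycle=14 dir=N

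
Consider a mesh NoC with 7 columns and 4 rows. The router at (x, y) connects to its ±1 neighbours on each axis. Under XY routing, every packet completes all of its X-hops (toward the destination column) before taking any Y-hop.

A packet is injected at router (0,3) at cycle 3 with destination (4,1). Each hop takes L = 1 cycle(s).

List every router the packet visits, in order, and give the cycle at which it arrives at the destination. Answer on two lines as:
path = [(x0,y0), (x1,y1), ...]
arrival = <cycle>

path = [(0,3), (1,3), (2,3), (3,3), (4,3), (4,2), (4,1)]
arrival = 9

#0 — 0,3 | c3
#1 — 1,3 | c4 | E
#2 — 2,3 | c5 | E
#3 — 3,3 | c6 | E
#4 — 4,3 | c7 | E
#5 — 4,2 | c8 | S
#6 — 4,1 | c9 | S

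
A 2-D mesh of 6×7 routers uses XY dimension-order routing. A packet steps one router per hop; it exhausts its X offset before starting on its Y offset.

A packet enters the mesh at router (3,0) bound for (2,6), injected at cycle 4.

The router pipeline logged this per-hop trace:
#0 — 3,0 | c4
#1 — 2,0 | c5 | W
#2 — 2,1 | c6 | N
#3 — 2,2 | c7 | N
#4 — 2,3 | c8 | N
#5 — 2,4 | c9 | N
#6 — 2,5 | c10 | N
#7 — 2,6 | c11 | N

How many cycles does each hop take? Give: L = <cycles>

L = 1

cyc[1] − cyc[0] = 5 − 4 = 1.
Per-hop latency L = Δcyc = 1.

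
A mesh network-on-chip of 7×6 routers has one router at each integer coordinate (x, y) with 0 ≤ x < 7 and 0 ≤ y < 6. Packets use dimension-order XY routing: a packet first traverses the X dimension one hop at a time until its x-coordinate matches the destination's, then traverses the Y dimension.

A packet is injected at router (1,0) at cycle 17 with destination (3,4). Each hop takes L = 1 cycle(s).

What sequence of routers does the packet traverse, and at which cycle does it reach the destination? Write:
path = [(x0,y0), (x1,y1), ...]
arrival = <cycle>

t=17: at (1,0)
t=18: at (2,0) after E
t=19: at (3,0) after E
t=20: at (3,1) after N
t=21: at (3,2) after N
t=22: at (3,3) after N
t=23: at (3,4) after N

path = [(1,0), (2,0), (3,0), (3,1), (3,2), (3,3), (3,4)]
arrival = 23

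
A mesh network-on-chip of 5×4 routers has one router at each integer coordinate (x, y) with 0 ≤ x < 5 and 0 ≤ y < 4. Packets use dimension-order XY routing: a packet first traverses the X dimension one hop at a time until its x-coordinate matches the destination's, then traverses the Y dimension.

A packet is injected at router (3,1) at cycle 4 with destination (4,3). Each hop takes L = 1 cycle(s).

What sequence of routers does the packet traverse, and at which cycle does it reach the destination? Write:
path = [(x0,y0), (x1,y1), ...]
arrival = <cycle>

#0 — 3,1 | c4
#1 — 4,1 | c5 | E
#2 — 4,2 | c6 | N
#3 — 4,3 | c7 | N

path = [(3,1), (4,1), (4,2), (4,3)]
arrival = 7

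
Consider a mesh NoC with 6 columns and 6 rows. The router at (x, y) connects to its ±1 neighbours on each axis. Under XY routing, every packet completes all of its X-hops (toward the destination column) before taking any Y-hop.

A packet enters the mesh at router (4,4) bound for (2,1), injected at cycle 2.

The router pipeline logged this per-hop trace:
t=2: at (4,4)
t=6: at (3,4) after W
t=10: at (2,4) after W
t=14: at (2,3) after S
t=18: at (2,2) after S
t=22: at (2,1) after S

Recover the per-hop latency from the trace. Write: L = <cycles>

L = 4

Δcyc across hop 0→1: 6 − 2 = 4.
Each hop adds L, hence L = 4.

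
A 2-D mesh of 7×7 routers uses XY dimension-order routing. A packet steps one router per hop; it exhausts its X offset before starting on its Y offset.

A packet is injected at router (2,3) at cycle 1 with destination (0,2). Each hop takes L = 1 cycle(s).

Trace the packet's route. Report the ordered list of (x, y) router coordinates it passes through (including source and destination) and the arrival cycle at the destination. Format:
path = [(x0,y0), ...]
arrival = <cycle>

path = [(2,3), (1,3), (0,3), (0,2)]
arrival = 4

#0 — 2,3 | c1
#1 — 1,3 | c2 | W
#2 — 0,3 | c3 | W
#3 — 0,2 | c4 | S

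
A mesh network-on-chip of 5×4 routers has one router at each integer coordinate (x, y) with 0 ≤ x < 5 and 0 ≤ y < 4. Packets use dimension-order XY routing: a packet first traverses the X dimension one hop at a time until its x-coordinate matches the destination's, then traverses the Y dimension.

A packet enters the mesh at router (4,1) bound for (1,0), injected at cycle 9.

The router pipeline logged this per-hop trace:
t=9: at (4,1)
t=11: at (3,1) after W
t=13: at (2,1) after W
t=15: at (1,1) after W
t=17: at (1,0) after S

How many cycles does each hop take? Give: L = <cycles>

From hop 0 (9) to hop 1 (11): +2 cycles.
Each hop adds L, hence L = 2.

L = 2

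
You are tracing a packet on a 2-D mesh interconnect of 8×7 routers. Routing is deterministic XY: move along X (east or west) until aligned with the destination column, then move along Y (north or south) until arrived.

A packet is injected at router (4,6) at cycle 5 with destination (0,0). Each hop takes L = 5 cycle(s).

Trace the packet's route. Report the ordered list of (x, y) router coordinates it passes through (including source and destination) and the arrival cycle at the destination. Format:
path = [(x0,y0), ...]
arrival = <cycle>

path = [(4,6), (3,6), (2,6), (1,6), (0,6), (0,5), (0,4), (0,3), (0,2), (0,1), (0,0)]
arrival = 55

hop 0: (4,6) @ cyc 5
hop 1: (3,6) @ cyc 10  [W]
hop 2: (2,6) @ cyc 15  [W]
hop 3: (1,6) @ cyc 20  [W]
hop 4: (0,6) @ cyc 25  [W]
hop 5: (0,5) @ cyc 30  [S]
hop 6: (0,4) @ cyc 35  [S]
hop 7: (0,3) @ cyc 40  [S]
hop 8: (0,2) @ cyc 45  [S]
hop 9: (0,1) @ cyc 50  [S]
hop 10: (0,0) @ cyc 55  [S]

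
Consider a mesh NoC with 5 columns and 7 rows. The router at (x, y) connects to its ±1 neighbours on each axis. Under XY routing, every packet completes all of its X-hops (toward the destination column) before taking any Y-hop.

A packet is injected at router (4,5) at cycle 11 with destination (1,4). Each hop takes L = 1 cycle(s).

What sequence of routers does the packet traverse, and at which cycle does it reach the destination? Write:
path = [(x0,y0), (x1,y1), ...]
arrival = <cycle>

src (4,5)  cyc=11
W→(3,5)  cyc=12
W→(2,5)  cyc=13
W→(1,5)  cyc=14
S→(1,4)  cyc=15

path = [(4,5), (3,5), (2,5), (1,5), (1,4)]
arrival = 15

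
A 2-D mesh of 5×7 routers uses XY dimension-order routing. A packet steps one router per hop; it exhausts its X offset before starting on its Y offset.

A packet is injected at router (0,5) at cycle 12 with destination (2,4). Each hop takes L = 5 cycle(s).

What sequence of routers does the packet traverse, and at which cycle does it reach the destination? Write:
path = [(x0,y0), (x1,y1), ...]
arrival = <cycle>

src (0,5)  cyc=12
E→(1,5)  cyc=17
E→(2,5)  cyc=22
S→(2,4)  cyc=27

path = [(0,5), (1,5), (2,5), (2,4)]
arrival = 27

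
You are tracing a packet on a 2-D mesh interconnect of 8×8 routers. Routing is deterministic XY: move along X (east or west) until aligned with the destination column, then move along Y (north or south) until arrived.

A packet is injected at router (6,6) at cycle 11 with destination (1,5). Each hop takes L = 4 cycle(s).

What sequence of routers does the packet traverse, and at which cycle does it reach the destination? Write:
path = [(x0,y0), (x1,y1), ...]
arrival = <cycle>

path = [(6,6), (5,6), (4,6), (3,6), (2,6), (1,6), (1,5)]
arrival = 35

hop 0: (6,6) @ cyc 11
hop 1: (5,6) @ cyc 15  [W]
hop 2: (4,6) @ cyc 19  [W]
hop 3: (3,6) @ cyc 23  [W]
hop 4: (2,6) @ cyc 27  [W]
hop 5: (1,6) @ cyc 31  [W]
hop 6: (1,5) @ cyc 35  [S]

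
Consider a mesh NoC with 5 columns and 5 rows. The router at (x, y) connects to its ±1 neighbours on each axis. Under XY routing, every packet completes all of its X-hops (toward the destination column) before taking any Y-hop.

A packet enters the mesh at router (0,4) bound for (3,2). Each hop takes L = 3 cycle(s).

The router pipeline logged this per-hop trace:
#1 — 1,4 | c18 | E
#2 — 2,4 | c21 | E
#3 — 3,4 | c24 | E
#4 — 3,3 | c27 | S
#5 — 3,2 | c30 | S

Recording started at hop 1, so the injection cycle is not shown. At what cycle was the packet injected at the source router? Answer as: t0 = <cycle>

t0 = 15

At hop 1 the cycle is 18; in general cyc_k = t0 + kL.
Subtract one hop: t0 = 18 − 3 = 15.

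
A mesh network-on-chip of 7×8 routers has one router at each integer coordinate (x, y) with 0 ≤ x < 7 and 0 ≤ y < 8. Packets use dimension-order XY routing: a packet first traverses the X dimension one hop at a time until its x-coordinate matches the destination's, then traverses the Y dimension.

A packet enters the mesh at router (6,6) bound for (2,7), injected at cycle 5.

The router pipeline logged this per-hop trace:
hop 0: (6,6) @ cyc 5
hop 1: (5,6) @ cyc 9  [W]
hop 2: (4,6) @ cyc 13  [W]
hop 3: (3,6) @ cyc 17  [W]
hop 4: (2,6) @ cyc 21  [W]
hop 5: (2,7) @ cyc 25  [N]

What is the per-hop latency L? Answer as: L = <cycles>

L = 4

From hop 0 (5) to hop 1 (9): +4 cycles.
Each hop adds L, hence L = 4.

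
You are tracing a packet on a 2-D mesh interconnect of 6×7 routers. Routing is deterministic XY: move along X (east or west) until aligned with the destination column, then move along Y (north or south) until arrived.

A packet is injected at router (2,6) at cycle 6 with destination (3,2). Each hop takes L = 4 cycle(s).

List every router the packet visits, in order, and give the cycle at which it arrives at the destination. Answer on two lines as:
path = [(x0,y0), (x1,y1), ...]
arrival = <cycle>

src (2,6)  cyc=6
E→(3,6)  cyc=10
S→(3,5)  cyc=14
S→(3,4)  cyc=18
S→(3,3)  cyc=22
S→(3,2)  cyc=26

path = [(2,6), (3,6), (3,5), (3,4), (3,3), (3,2)]
arrival = 26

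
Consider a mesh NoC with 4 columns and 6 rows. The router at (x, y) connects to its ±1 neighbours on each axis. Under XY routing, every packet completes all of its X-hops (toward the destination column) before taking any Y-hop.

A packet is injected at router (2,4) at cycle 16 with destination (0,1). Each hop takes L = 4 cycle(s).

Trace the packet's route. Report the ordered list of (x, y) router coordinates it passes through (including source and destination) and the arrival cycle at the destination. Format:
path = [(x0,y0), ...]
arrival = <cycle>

src (2,4)  cyc=16
W→(1,4)  cyc=20
W→(0,4)  cyc=24
S→(0,3)  cyc=28
S→(0,2)  cyc=32
S→(0,1)  cyc=36

path = [(2,4), (1,4), (0,4), (0,3), (0,2), (0,1)]
arrival = 36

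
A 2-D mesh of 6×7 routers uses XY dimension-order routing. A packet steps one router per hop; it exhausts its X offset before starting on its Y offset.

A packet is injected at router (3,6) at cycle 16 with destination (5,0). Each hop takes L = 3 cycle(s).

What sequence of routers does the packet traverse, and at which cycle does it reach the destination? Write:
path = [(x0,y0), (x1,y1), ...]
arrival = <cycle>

src (3,6)  cyc=16
E→(4,6)  cyc=19
E→(5,6)  cyc=22
S→(5,5)  cyc=25
S→(5,4)  cyc=28
S→(5,3)  cyc=31
S→(5,2)  cyc=34
S→(5,1)  cyc=37
S→(5,0)  cyc=40

path = [(3,6), (4,6), (5,6), (5,5), (5,4), (5,3), (5,2), (5,1), (5,0)]
arrival = 40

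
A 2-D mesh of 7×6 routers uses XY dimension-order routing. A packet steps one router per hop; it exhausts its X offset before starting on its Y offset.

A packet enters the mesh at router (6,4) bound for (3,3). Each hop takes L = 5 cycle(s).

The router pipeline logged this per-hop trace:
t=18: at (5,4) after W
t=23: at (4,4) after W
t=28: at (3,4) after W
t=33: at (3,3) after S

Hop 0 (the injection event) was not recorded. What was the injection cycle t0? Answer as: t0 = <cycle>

t0 = 13

cyc[1] = 18 and cyc[k] = t0 + k·L for every k.
So t0 = 18 − 1·5 = 13.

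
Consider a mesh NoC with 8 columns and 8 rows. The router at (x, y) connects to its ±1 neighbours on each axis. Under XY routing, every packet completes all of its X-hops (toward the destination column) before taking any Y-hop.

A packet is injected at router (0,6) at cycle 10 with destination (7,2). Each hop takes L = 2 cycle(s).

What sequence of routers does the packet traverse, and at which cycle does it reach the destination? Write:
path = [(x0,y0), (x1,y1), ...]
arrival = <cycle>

path = [(0,6), (1,6), (2,6), (3,6), (4,6), (5,6), (6,6), (7,6), (7,5), (7,4), (7,3), (7,2)]
arrival = 32

src (0,6)  cyc=10
E→(1,6)  cyc=12
E→(2,6)  cyc=14
E→(3,6)  cyc=16
E→(4,6)  cyc=18
E→(5,6)  cyc=20
E→(6,6)  cyc=22
E→(7,6)  cyc=24
S→(7,5)  cyc=26
S→(7,4)  cyc=28
S→(7,3)  cyc=30
S→(7,2)  cyc=32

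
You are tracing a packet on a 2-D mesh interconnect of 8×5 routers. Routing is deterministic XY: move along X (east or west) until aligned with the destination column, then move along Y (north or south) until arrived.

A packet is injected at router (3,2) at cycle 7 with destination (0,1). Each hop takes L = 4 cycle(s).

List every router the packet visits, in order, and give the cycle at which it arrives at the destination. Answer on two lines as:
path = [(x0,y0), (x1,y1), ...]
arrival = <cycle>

hop 0: (3,2) @ cyc 7
hop 1: (2,2) @ cyc 11  [W]
hop 2: (1,2) @ cyc 15  [W]
hop 3: (0,2) @ cyc 19  [W]
hop 4: (0,1) @ cyc 23  [S]

path = [(3,2), (2,2), (1,2), (0,2), (0,1)]
arrival = 23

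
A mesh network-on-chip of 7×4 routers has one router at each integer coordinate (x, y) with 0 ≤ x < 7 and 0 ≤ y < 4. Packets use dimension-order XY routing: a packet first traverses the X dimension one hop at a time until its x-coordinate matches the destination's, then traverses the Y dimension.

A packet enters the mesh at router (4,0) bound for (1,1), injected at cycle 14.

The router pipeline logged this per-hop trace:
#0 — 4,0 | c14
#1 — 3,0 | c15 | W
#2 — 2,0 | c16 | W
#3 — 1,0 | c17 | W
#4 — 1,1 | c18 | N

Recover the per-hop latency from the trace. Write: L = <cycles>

Δcyc across hop 0→1: 15 − 14 = 1.
That increment is L by definition: L = 1.

L = 1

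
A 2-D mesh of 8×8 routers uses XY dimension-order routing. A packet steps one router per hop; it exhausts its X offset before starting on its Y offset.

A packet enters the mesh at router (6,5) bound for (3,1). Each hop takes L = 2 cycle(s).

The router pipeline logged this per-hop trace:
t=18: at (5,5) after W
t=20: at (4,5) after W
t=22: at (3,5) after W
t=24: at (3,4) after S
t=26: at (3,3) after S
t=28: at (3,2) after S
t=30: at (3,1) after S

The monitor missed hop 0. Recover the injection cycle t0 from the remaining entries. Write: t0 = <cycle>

t0 = 16

The first recorded entry is hop 1 at cycle 18.
So t0 = 18 − 1·2 = 16.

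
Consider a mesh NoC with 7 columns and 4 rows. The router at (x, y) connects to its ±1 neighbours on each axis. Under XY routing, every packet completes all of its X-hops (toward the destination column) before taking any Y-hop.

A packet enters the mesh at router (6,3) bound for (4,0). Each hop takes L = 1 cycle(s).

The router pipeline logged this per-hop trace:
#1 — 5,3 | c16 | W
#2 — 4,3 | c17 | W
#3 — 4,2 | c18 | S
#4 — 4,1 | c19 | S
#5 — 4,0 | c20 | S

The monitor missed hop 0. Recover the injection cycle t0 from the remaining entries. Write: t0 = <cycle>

The first recorded entry is hop 1 at cycle 16.
So t0 = 16 − 1·1 = 15.

t0 = 15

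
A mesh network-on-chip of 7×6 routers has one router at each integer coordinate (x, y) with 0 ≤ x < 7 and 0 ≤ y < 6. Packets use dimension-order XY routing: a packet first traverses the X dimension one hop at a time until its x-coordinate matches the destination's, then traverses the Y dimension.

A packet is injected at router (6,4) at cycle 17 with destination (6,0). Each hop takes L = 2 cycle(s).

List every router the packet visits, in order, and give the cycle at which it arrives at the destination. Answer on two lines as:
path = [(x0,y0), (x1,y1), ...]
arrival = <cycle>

path = [(6,4), (6,3), (6,2), (6,1), (6,0)]
arrival = 25

hop 0: (6,4) @ cyc 17
hop 1: (6,3) @ cyc 19  [S]
hop 2: (6,2) @ cyc 21  [S]
hop 3: (6,1) @ cyc 23  [S]
hop 4: (6,0) @ cyc 25  [S]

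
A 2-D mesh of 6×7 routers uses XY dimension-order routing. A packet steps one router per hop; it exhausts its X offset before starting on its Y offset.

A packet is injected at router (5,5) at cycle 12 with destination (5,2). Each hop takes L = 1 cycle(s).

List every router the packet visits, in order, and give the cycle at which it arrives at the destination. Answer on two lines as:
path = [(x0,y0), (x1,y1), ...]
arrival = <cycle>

path = [(5,5), (5,4), (5,3), (5,2)]
arrival = 15

t=12: at (5,5)
t=13: at (5,4) after S
t=14: at (5,3) after S
t=15: at (5,2) after S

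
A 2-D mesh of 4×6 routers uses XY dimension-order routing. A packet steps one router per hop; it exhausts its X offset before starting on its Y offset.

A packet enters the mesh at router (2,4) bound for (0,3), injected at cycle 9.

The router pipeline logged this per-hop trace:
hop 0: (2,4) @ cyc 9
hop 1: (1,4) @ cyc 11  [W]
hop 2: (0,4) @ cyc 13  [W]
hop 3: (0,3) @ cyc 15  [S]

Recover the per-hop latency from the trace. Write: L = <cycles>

L = 2

From hop 0 (9) to hop 1 (11): +2 cycles.
That increment is L by definition: L = 2.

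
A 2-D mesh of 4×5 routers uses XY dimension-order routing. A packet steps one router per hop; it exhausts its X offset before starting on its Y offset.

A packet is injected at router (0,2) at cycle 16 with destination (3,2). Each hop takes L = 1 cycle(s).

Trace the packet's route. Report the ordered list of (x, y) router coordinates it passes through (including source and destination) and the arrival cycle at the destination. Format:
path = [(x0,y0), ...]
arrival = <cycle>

path = [(0,2), (1,2), (2,2), (3,2)]
arrival = 19

  0. router=(0,2) cycle=16 (inject)
  1. router=(1,2) cycle=17 dir=E
  2. router=(2,2) cycle=18 dir=E
  3. router=(3,2) cycle=19 dir=E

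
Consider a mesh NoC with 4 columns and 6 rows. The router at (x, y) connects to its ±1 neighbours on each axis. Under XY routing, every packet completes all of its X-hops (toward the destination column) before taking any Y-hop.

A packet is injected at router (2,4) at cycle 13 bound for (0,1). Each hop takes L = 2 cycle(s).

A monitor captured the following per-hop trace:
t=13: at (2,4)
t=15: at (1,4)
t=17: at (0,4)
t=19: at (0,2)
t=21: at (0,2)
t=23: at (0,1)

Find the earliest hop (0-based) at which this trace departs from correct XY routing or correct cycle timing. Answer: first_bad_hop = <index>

check 1→ d=(-1,0) cyc+2: ok
check 2→ d=(-1,0) cyc+2: ok
check 3→ d=(0,-2) cyc+2: BAD: non-unit step

first_bad_hop = 3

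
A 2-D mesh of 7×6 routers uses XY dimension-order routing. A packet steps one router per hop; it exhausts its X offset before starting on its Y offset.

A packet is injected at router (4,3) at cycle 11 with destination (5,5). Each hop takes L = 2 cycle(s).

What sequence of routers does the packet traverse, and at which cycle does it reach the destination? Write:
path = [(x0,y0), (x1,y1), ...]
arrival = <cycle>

path = [(4,3), (5,3), (5,4), (5,5)]
arrival = 17

t=11: at (4,3)
t=13: at (5,3) after E
t=15: at (5,4) after N
t=17: at (5,5) after N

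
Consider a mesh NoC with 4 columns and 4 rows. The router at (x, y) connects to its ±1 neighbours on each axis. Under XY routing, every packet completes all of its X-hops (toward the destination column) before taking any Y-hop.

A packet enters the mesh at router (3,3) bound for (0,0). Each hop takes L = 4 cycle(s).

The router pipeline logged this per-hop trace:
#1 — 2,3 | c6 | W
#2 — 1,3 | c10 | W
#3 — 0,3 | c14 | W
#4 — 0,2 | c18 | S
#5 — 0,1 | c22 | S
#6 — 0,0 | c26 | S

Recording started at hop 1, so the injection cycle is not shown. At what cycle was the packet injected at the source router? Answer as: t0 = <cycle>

t0 = 2

cyc[1] = 6 and cyc[k] = t0 + k·L for every k.
t0 = cyc[1] − L = 6 − 4 = 2.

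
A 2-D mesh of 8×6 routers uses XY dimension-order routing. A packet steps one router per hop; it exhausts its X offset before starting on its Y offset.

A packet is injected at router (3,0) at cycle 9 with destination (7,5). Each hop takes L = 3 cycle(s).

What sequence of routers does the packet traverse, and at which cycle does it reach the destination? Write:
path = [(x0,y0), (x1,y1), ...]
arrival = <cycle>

path = [(3,0), (4,0), (5,0), (6,0), (7,0), (7,1), (7,2), (7,3), (7,4), (7,5)]
arrival = 36

src (3,0)  cyc=9
E→(4,0)  cyc=12
E→(5,0)  cyc=15
E→(6,0)  cyc=18
E→(7,0)  cyc=21
N→(7,1)  cyc=24
N→(7,2)  cyc=27
N→(7,3)  cyc=30
N→(7,4)  cyc=33
N→(7,5)  cyc=36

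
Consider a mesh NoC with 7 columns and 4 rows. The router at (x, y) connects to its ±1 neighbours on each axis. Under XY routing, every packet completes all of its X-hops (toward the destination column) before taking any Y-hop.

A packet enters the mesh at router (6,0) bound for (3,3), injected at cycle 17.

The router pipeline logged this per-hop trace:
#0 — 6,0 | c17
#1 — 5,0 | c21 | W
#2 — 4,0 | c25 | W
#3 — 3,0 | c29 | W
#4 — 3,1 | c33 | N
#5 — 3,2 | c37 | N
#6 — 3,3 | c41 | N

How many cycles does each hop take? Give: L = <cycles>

L = 4

From hop 0 (17) to hop 1 (21): +4 cycles.
One hop costs L cycles, so L = 4.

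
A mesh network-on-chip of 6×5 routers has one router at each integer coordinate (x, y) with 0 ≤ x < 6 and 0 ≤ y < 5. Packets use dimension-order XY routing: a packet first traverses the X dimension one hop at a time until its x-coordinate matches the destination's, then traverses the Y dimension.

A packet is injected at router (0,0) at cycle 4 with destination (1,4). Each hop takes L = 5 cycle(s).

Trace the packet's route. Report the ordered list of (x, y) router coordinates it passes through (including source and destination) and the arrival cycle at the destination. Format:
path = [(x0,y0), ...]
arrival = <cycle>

t=4: at (0,0)
t=9: at (1,0) after E
t=14: at (1,1) after N
t=19: at (1,2) after N
t=24: at (1,3) after N
t=29: at (1,4) after N

path = [(0,0), (1,0), (1,1), (1,2), (1,3), (1,4)]
arrival = 29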